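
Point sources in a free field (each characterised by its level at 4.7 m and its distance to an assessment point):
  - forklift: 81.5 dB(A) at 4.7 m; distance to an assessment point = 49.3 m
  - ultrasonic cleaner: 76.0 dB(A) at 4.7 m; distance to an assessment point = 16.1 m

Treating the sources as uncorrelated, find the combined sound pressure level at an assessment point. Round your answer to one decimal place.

66.7 dB(A)

Propagate each source to the receiver with L = L_ref − 20·log₁₀(r/r_ref), then add intensities.
forklift: 81.5 − 20·log₁₀(49.3/4.7) = 81.5 − 20.41 = 61.09 dB(A).
ultrasonic cleaner: 76.0 − 20·log₁₀(16.1/4.7) = 76.0 − 10.69 = 65.31 dB(A).
Σ 10^(L/10) = 4.677e+06 → L_total = 10·log₁₀(4.677e+06) = 66.70 dB(A).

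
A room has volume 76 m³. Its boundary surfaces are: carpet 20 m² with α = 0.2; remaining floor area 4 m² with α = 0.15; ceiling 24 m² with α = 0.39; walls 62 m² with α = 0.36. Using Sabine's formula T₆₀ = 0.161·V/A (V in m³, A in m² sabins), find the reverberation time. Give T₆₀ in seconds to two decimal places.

0.34 s

Summing Sᵢαᵢ: 20·0.2 + 4·0.15 + 24·0.39 + 62·0.36 = 36.28 m².
T₆₀ = 0.161·V/A = 0.161·76/36.28 = 0.337 s.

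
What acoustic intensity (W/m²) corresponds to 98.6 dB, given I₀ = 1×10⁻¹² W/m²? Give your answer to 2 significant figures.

0.0072 W/m²

I = I₀·10^(L/10) = 10⁻¹² × 10^(98.6/10) = 10^(-2.140).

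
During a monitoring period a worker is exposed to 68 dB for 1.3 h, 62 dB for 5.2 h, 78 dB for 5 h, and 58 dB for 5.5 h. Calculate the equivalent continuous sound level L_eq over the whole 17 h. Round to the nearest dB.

The energy average is taken in the linear domain: L_eq = 10·log₁₀[(Σ tᵢ·10^(Lᵢ/10))/T], T = 17 h.
Σ tᵢ·10^(Lᵢ/10) = 1.3·10^(68/10) + 5.2·10^(62/10) + 5·10^(78/10) + 5.5·10^(58/10) = 3.354e+08.
L_eq = 10·log₁₀(3.354e+08/17) = 72.95 dB.

73 dB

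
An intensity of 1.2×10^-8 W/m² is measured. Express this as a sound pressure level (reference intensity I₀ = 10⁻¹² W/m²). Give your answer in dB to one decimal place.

Dividing by I₀ shifts the exponent by 12: I/I₀ = 1.2×10^4.
L = 10·(0.0792 + 4) = 40.79 dB.

40.8 dB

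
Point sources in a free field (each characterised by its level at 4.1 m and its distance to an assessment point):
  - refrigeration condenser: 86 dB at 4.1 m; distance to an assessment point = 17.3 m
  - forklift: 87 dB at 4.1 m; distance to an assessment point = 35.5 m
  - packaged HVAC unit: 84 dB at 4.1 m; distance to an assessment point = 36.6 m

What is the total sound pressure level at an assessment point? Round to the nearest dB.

75 dB

Apply inverse-square spreading to bring every level to the receiver, then sum 10^(L/10).
refrigeration condenser: 86 − 20·log₁₀(17.3/4.1) = 86 − 12.51 = 73.49 dB.
forklift: 87 − 20·log₁₀(35.5/4.1) = 87 − 18.75 = 68.25 dB.
packaged HVAC unit: 84 − 20·log₁₀(36.6/4.1) = 84 − 19.01 = 64.99 dB.
Σ 10^(L/10) = 3.220e+07 → L_total = 10·log₁₀(3.220e+07) = 75.08 dB.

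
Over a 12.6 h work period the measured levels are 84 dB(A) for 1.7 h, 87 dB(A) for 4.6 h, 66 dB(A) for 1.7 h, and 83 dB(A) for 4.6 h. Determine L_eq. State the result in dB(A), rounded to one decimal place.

84.6 dB(A)

Weight each interval's intensity by its duration and average over T = 12.6 h:
Σ tᵢ·10^(Lᵢ/10) = 1.7·10^(84/10) + 4.6·10^(87/10) + 1.7·10^(66/10) + 4.6·10^(83/10) = 3.657e+09.
L_eq = 10·log₁₀(3.657e+09/12.6) = 84.63 dB(A).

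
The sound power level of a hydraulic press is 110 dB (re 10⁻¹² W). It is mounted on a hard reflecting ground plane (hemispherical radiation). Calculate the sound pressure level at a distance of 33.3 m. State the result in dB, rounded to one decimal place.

L_p = L_w − 10·log₁₀(2π·r²) with r = 33.3 m.
2π·r² = 6967 m², 10·log₁₀ of that is 38.431 dB.
L_p = 110 − 38.431 = 71.57 dB.

71.6 dB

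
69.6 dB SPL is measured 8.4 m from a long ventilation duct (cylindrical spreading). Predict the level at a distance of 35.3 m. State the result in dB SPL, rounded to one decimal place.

63.4 dB SPL

For a line source, L₂ = L₁ − 10·log₁₀(r₂/r₁).
L₂ = 69.6 − 10·log₁₀(35.3/8.4) = 69.6 − 6.235 = 63.37 dB SPL.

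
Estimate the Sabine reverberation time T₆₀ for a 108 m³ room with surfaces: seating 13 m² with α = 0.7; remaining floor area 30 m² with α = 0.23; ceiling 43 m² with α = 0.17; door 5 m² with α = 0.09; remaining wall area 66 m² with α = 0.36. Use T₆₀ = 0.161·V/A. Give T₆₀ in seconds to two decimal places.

0.37 s

Summing Sᵢαᵢ: 13·0.7 + 30·0.23 + 43·0.17 + 5·0.09 + 66·0.36 = 47.52 m².
T₆₀ = 0.161·V/A = 0.161·108/47.52 = 0.366 s.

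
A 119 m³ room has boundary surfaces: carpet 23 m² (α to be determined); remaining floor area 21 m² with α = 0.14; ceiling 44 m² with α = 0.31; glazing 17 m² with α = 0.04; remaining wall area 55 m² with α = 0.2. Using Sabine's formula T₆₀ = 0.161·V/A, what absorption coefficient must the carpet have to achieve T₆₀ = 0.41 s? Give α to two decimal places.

Required total absorption A = 0.161·119/0.41 = 46.73 m².
Absorption from the other surfaces = 21·0.14 + 44·0.31 + 17·0.04 + 55·0.2 = 28.26 m², so the carpet must supply 18.47 m² over 23 m².
α = 18.47/23 = 0.803.

0.80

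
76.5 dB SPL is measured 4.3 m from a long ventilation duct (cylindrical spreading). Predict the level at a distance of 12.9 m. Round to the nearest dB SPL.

72 dB SPL

Cylindrical spreading from a line source gives a 10·log₁₀(r₂/r₁) drop.
L₂ = 76.5 − 10·log₁₀(12.9/4.3) = 76.5 − 4.771 = 71.73 dB SPL.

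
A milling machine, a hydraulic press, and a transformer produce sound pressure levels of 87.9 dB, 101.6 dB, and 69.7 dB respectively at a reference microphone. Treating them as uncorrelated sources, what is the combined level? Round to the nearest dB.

102 dB

For uncorrelated sources the intensities add, so convert each level to linear form, sum, and take 10·log₁₀ of the total.
Σ 10^(L/10) = 10^(87.9/10) + 10^(101.6/10) + 10^(69.7/10) = 1.508e+10.
L_total = 10·log₁₀(1.508e+10) = 101.78 dB.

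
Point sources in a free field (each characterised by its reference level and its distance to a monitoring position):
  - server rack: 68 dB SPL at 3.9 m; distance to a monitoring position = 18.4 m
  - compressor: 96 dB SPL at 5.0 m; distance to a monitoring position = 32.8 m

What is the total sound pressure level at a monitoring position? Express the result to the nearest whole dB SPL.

Apply inverse-square spreading to bring every level to the receiver, then sum 10^(L/10).
server rack: 68 − 20·log₁₀(18.4/3.9) = 68 − 13.48 = 54.52 dB SPL.
compressor: 96 − 20·log₁₀(32.8/5.0) = 96 − 16.34 = 79.66 dB SPL.
Σ 10^(L/10) = 9.279e+07 → L_total = 10·log₁₀(9.279e+07) = 79.68 dB SPL.

80 dB SPL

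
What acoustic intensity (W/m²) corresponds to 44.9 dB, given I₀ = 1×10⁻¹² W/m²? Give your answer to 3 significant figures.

I/I₀ = 10^(44.9/10) = 3.09e+04, so I = 3.09e+04 × 10⁻¹² W/m².

3.09e-08 W/m²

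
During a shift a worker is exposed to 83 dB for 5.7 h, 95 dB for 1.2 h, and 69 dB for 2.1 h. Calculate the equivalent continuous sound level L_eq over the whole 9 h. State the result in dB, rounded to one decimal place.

The energy average is taken in the linear domain: L_eq = 10·log₁₀[(Σ tᵢ·10^(Lᵢ/10))/T], T = 9 h.
Σ tᵢ·10^(Lᵢ/10) = 5.7·10^(83/10) + 1.2·10^(95/10) + 2.1·10^(69/10) = 4.949e+09.
L_eq = 10·log₁₀(4.949e+09/9) = 87.40 dB.

87.4 dB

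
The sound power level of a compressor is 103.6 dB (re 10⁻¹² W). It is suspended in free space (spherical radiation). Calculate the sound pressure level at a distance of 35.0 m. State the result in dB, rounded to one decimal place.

Free-field spherical radiation: L_p = L_w − 10·log₁₀(4π·r²), r = 35.0 m.
4π·r² = 1.539e+04 m², 10·log₁₀ of that is 41.873 dB.
L_p = 103.6 − 41.873 = 61.73 dB.

61.7 dB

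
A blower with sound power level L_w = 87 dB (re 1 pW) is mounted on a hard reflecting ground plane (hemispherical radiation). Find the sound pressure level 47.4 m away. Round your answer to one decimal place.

45.5 dB

L_p = L_w − 10·log₁₀(2π·r²) with r = 47.4 m.
2π·r² = 1.412e+04 m², 10·log₁₀ of that is 41.497 dB.
L_p = 87 − 41.497 = 45.50 dB.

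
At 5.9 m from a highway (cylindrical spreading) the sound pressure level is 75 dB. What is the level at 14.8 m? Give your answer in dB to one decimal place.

71.0 dB

Cylindrical spreading from a line source gives a 10·log₁₀(r₂/r₁) drop.
L₂ = 75 − 10·log₁₀(14.8/5.9) = 75 − 3.994 = 71.01 dB.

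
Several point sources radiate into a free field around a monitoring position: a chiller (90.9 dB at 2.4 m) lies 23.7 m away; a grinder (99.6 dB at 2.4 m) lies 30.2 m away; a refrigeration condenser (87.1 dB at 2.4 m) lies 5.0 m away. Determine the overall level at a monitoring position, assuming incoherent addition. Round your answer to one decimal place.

82.8 dB

Propagate each source to the receiver with L = L_ref − 20·log₁₀(r/r_ref), then add intensities.
chiller: 90.9 − 20·log₁₀(23.7/2.4) = 90.9 − 19.89 = 71.01 dB.
grinder: 99.6 − 20·log₁₀(30.2/2.4) = 99.6 − 22.00 = 77.60 dB.
refrigeration condenser: 87.1 − 20·log₁₀(5.0/2.4) = 87.1 − 6.38 = 80.72 dB.
Σ 10^(L/10) = 1.884e+08 → L_total = 10·log₁₀(1.884e+08) = 82.75 dB.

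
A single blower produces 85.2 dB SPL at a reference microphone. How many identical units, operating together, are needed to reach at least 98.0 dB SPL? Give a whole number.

20

Need L₁ + 10·log₁₀ N ≥ 98.0, i.e. log₁₀ N ≥ 1.28.
N ≥ 10^(12.8/10) = 19.055, so N = 20.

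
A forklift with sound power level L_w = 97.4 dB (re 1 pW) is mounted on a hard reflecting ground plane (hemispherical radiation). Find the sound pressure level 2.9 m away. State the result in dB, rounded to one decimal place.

80.2 dB

L_p = L_w − 10·log₁₀(2π·r²) with r = 2.9 m.
2π·r² = 52.84 m², 10·log₁₀ of that is 17.230 dB.
L_p = 97.4 − 17.230 = 80.17 dB.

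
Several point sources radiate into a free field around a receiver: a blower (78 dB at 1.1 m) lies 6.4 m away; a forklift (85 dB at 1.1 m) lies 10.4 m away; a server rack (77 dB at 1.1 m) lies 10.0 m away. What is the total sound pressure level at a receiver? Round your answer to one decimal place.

First find each source's level at the receiver (point-source: −20·log₁₀(r/r_ref)), then combine on an intensity basis.
blower: 78 − 20·log₁₀(6.4/1.1) = 78 − 15.30 = 62.70 dB.
forklift: 85 − 20·log₁₀(10.4/1.1) = 85 − 19.51 = 65.49 dB.
server rack: 77 − 20·log₁₀(10.0/1.1) = 77 − 19.17 = 57.83 dB.
Σ 10^(L/10) = 6.008e+06 → L_total = 10·log₁₀(6.008e+06) = 67.79 dB.

67.8 dB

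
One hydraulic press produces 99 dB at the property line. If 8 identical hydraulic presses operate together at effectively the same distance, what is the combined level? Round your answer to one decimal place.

N identical incoherent sources raise the level by 10·log₁₀ N.
L_total = 99 + 10·log₁₀(8) = 99 + 9.031 = 108.03 dB.

108.0 dB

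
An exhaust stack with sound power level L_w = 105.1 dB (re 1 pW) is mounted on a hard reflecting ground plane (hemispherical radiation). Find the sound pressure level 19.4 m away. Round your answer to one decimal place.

Free-field hemispherical radiation: L_p = L_w − 10·log₁₀(2π·r²), r = 19.4 m.
2π·r² = 2365 m², 10·log₁₀ of that is 33.738 dB.
L_p = 105.1 − 33.738 = 71.36 dB.

71.4 dB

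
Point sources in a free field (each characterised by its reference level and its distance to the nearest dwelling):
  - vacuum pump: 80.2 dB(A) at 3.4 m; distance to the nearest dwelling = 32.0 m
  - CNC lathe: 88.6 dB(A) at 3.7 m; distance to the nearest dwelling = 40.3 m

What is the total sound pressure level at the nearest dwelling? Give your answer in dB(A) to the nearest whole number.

69 dB(A)

Apply inverse-square spreading to bring every level to the receiver, then sum 10^(L/10).
vacuum pump: 80.2 − 20·log₁₀(32.0/3.4) = 80.2 − 19.47 = 60.73 dB(A).
CNC lathe: 88.6 − 20·log₁₀(40.3/3.7) = 88.6 − 20.74 = 67.86 dB(A).
Σ 10^(L/10) = 7.289e+06 → L_total = 10·log₁₀(7.289e+06) = 68.63 dB(A).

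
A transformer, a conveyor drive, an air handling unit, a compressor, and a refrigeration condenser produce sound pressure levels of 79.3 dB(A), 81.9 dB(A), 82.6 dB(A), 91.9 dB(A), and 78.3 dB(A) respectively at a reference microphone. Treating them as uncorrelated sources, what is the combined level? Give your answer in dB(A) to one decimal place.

For uncorrelated sources the intensities add, so convert each level to linear form, sum, and take 10·log₁₀ of the total.
Σ 10^(L/10) = 10^(79.3/10) + 10^(81.9/10) + 10^(82.6/10) + 10^(91.9/10) + 10^(78.3/10) = 2.038e+09.
L_total = 10·log₁₀(2.038e+09) = 93.09 dB(A).

93.1 dB(A)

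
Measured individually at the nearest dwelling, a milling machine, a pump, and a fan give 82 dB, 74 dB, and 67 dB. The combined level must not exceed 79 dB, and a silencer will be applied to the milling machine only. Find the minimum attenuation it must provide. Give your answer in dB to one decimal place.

Everything except the milling machine sums to 10^(74/10) + 10^(67/10) = 3.013e+07 in linear terms, 74.79 dB.
The limit corresponds to 10^(79/10) = 7.943e+07; subtracting the fixed part leaves 4.930e+07 for the milling machine, i.e. 76.93 dB.
Required insertion loss = 82 − 76.93 = 5.07 dB.

5.1 dB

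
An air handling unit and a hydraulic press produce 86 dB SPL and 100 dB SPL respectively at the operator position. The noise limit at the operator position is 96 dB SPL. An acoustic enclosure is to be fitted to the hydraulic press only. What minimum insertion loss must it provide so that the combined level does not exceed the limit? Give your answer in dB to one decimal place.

Fixed contribution from the other source: Σ 10^(L/10) = 10^(86/10) = 3.981e+08 (86.00 dB SPL).
The limit corresponds to 10^(96/10) = 3.981e+09; subtracting the fixed part leaves 3.583e+09 for the hydraulic press, i.e. 95.54 dB SPL.
Required insertion loss = 100 − 95.54 = 4.46 dB.

4.5 dB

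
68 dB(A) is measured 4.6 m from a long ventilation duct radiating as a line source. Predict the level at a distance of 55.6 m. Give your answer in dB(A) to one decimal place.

Cylindrical spreading from a line source gives a 10·log₁₀(r₂/r₁) drop.
L₂ = 68 − 10·log₁₀(55.6/4.6) = 68 − 10.823 = 57.18 dB(A).

57.2 dB(A)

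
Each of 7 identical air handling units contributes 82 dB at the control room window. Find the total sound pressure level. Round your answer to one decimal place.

90.5 dB

L_total = L₁ + 10·log₁₀ N for N identical incoherent sources.
L_total = 82 + 10·log₁₀(7) = 82 + 8.451 = 90.45 dB.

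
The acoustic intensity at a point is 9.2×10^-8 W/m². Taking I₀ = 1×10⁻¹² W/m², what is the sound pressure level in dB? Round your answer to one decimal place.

L = 10·log₁₀(I/I₀) = 10·log₁₀(9.2×10^-8/10⁻¹²) = 10·log₁₀(9.2×10^4).
L = 10·(0.9638 + 4) = 49.64 dB.

49.6 dB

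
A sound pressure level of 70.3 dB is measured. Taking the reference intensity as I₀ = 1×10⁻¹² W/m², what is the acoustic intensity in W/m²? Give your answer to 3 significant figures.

1.07e-05 W/m²

I = I₀·10^(L/10) = 10⁻¹² × 10^(70.3/10) = 10^(-4.970).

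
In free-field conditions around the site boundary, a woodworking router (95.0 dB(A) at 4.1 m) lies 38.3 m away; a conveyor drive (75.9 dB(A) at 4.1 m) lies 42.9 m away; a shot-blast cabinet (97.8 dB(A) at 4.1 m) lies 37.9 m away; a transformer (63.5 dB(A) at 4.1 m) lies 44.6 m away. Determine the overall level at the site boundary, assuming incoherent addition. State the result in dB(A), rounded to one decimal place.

Propagate each source to the receiver with L = L_ref − 20·log₁₀(r/r_ref), then add intensities.
woodworking router: 95.0 − 20·log₁₀(38.3/4.1) = 95.0 − 19.41 = 75.59 dB(A).
conveyor drive: 75.9 − 20·log₁₀(42.9/4.1) = 75.9 − 20.39 = 55.51 dB(A).
shot-blast cabinet: 97.8 − 20·log₁₀(37.9/4.1) = 97.8 − 19.32 = 78.48 dB(A).
transformer: 63.5 − 20·log₁₀(44.6/4.1) = 63.5 − 20.73 = 42.77 dB(A).
Σ 10^(L/10) = 1.071e+08 → L_total = 10·log₁₀(1.071e+08) = 80.30 dB(A).

80.3 dB(A)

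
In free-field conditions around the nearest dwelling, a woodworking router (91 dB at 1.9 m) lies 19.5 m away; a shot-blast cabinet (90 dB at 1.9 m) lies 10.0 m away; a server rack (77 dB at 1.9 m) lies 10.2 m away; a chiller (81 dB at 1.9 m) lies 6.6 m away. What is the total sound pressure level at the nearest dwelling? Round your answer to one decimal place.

Apply inverse-square spreading to bring every level to the receiver, then sum 10^(L/10).
woodworking router: 91 − 20·log₁₀(19.5/1.9) = 91 − 20.23 = 70.77 dB.
shot-blast cabinet: 90 − 20·log₁₀(10.0/1.9) = 90 − 14.42 = 75.58 dB.
server rack: 77 − 20·log₁₀(10.2/1.9) = 77 − 14.60 = 62.40 dB.
chiller: 81 − 20·log₁₀(6.6/1.9) = 81 − 10.82 = 70.18 dB.
Σ 10^(L/10) = 6.022e+07 → L_total = 10·log₁₀(6.022e+07) = 77.80 dB.

77.8 dB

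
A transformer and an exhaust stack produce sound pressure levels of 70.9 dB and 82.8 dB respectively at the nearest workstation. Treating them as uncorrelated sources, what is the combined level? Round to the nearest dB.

For uncorrelated sources the intensities add, so convert each level to linear form, sum, and take 10·log₁₀ of the total.
Σ 10^(L/10) = 10^(70.9/10) + 10^(82.8/10) = 2.028e+08.
L_total = 10·log₁₀(2.028e+08) = 83.07 dB.

83 dB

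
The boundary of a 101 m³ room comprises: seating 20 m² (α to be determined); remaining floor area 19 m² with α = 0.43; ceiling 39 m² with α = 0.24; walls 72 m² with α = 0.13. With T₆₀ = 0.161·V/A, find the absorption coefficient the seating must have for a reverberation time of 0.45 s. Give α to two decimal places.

0.46

A = 0.161·V/T₆₀ = 0.161·101/0.45 = 36.14 m² sabins.
Absorption from the other surfaces = 19·0.43 + 39·0.24 + 72·0.13 = 26.89 m², so the seating must supply 9.25 m² over 20 m².
α = 9.25/20 = 0.462.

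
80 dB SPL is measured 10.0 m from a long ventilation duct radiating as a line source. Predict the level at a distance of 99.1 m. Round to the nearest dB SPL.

70 dB SPL

Line-source attenuation: ΔL = 10·log₁₀(r₂/r₁) = 10·log₁₀(99.1/10.0) = 9.961 dB.
L₂ = 80 − 10·log₁₀(99.1/10.0) = 80 − 9.961 = 70.04 dB SPL.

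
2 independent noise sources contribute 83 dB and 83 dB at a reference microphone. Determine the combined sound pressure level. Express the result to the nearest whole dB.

86 dB

For uncorrelated sources the intensities add, so convert each level to linear form, sum, and take 10·log₁₀ of the total.
Σ 10^(L/10) = 10^(83/10) + 10^(83/10) = 3.991e+08.
L_total = 10·log₁₀(3.991e+08) = 86.01 dB.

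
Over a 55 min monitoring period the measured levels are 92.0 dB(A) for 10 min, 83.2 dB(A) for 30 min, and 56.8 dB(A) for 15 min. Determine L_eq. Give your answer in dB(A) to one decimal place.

The energy average is taken in the linear domain: L_eq = 10·log₁₀[(Σ tᵢ·10^(Lᵢ/10))/T], T = 55 min.
Σ tᵢ·10^(Lᵢ/10) = 10·10^(92.0/10) + 30·10^(83.2/10) + 15·10^(56.8/10) = 2.212e+10.
L_eq = 10·log₁₀(2.212e+10/55) = 86.05 dB(A).

86.0 dB(A)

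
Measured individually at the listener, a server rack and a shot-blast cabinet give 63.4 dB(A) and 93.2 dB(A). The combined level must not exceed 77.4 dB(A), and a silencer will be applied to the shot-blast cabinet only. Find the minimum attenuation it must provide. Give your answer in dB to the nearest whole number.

The untreated sources together contribute 10^(63.4/10) = 2.188e+06, i.e. 63.40 dB(A).
To meet 77.4 dB(A) overall, the treated shot-blast cabinet may contribute at most 10^(77.4/10) − 2.188e+06 = 5.277e+07, i.e. 77.22 dB(A).
Required insertion loss = 93.2 − 77.22 = 15.98 dB.

16 dB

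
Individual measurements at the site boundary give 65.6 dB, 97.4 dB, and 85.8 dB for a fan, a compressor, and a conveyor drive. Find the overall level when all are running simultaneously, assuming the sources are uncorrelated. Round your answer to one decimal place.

For uncorrelated sources the intensities add, so convert each level to linear form, sum, and take 10·log₁₀ of the total.
Σ 10^(L/10) = 10^(65.6/10) + 10^(97.4/10) + 10^(85.8/10) = 5.879e+09.
L_total = 10·log₁₀(5.879e+09) = 97.69 dB.

97.7 dB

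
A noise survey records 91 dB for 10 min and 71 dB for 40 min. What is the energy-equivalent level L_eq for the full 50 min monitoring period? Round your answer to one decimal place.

84.2 dB

L_eq = 10·log₁₀[(1/T)·Σ tᵢ·10^(Lᵢ/10)] with T = 50 min.
Σ tᵢ·10^(Lᵢ/10) = 10·10^(91/10) + 40·10^(71/10) = 1.309e+10.
L_eq = 10·log₁₀(1.309e+10/50) = 84.18 dB.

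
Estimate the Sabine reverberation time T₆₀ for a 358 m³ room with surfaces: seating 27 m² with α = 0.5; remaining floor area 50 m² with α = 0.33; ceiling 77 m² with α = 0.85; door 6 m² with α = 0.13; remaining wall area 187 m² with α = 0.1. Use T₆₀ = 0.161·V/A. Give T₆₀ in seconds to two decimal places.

A = Σ Sᵢαᵢ = 27·0.5 + 50·0.33 + 77·0.85 + 6·0.13 + 187·0.1 = 114.93 m².
T₆₀ = 0.161 × 358 / 114.93 = 0.502 s.

0.50 s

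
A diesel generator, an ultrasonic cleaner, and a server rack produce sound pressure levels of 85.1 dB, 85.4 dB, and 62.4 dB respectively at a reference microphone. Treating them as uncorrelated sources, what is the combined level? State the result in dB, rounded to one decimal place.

88.3 dB

Incoherent sources combine by intensity addition: L_total = 10·log₁₀(Σ 10^(L_i/10)).
Σ 10^(L/10) = 10^(85.1/10) + 10^(85.4/10) + 10^(62.4/10) = 6.721e+08.
L_total = 10·log₁₀(6.721e+08) = 88.27 dB.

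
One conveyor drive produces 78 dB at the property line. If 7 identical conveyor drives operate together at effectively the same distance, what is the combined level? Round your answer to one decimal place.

With 7 equal, uncorrelated contributions the intensity is 7× that of one unit, giving a rise of 10·log₁₀ 7.
L_total = 78 + 10·log₁₀(7) = 78 + 8.451 = 86.45 dB.

86.5 dB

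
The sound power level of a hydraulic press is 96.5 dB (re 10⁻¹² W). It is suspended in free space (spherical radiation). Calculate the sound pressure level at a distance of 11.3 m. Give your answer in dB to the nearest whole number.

64 dB

The power spreads over a sphere of area 4π·r², so L_p = L_w − 10·log₁₀(4π·r²).
4π·r² = 1605 m², 10·log₁₀ of that is 32.054 dB.
L_p = 96.5 − 32.054 = 64.45 dB.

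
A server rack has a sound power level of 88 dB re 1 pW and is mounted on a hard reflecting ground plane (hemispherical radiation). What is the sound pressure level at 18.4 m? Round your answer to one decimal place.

54.7 dB

The power spreads over a hemisphere of area 2π·r², so L_p = L_w − 10·log₁₀(2π·r²).
2π·r² = 2127 m², 10·log₁₀ of that is 33.278 dB.
L_p = 88 − 33.278 = 54.72 dB.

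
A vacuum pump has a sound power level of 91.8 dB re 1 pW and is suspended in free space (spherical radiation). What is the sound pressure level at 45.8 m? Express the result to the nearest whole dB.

L_p = L_w − 10·log₁₀(4π·r²) with r = 45.8 m.
4π·r² = 2.636e+04 m², 10·log₁₀ of that is 44.209 dB.
L_p = 91.8 − 44.209 = 47.59 dB.

48 dB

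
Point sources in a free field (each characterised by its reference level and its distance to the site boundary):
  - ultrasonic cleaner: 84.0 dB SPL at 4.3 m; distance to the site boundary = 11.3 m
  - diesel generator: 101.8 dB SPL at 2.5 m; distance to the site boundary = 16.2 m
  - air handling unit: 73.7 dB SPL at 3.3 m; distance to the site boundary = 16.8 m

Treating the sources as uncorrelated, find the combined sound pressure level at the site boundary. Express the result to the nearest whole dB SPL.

First find each source's level at the receiver (point-source: −20·log₁₀(r/r_ref)), then combine on an intensity basis.
ultrasonic cleaner: 84.0 − 20·log₁₀(11.3/4.3) = 84.0 − 8.39 = 75.61 dB SPL.
diesel generator: 101.8 − 20·log₁₀(16.2/2.5) = 101.8 − 16.23 = 85.57 dB SPL.
air handling unit: 73.7 − 20·log₁₀(16.8/3.3) = 73.7 − 14.14 = 59.56 dB SPL.
Σ 10^(L/10) = 3.977e+08 → L_total = 10·log₁₀(3.977e+08) = 86.00 dB SPL.

86 dB SPL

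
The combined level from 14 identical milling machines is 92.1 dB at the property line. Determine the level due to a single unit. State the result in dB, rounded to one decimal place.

80.6 dB

For N identical incoherent sources L_total = L₁ + 10·log₁₀ N, so L₁ = 92.1 − 10·log₁₀(14) = 92.1 − 11.461.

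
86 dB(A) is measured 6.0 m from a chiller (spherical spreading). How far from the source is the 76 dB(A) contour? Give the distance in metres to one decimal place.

Point-source spreading drops the level by 20·log₁₀(r₂/r₁); inverting, r₂/r₁ = 10^(ΔL/20).
r₂ = 6.0·10^((86−76)/20) = 6.0·10^(10.0/20) = 18.97 m.

19.0 m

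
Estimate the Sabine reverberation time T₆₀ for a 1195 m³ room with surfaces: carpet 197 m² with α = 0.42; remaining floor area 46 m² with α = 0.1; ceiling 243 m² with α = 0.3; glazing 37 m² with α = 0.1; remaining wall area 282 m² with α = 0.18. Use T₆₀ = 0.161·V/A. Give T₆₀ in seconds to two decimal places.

A = Σ Sᵢαᵢ = 197·0.42 + 46·0.1 + 243·0.3 + 37·0.1 + 282·0.18 = 214.70 m².
T₆₀ = 0.161·V/A = 0.161·1195/214.70 = 0.896 s.

0.90 s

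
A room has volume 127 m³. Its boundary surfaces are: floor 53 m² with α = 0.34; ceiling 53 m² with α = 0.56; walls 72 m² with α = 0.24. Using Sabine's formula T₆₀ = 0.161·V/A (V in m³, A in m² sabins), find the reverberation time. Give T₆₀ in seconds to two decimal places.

0.31 s

Total absorption A = 53·0.34 + 53·0.56 + 72·0.24 = 64.98 m² sabins.
T₆₀ = 0.161 × 127 / 64.98 = 0.315 s.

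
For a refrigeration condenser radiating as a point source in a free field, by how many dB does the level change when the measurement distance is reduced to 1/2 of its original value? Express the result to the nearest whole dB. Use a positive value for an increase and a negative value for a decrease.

A point source loses 6 dB per doubling of distance; generally ΔL = −20·log₁₀(r₂/r₁).
ΔL = −20·log₁₀(0.5) = +6.02 dB.

+6 dB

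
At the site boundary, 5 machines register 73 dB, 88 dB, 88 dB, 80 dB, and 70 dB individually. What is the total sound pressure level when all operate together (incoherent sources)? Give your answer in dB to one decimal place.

Incoherent sources combine by intensity addition: L_total = 10·log₁₀(Σ 10^(L_i/10)).
Σ 10^(L/10) = 10^(73/10) + 10^(88/10) + 10^(88/10) + 10^(80/10) + 10^(70/10) = 1.392e+09.
L_total = 10·log₁₀(1.392e+09) = 91.44 dB.

91.4 dB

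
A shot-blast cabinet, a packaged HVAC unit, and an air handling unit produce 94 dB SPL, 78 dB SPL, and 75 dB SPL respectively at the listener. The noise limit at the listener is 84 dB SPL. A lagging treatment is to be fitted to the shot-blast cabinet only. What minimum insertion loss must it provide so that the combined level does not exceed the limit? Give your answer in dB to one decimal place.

12.1 dB

The untreated sources together contribute 10^(78/10) + 10^(75/10) = 9.472e+07, i.e. 79.76 dB SPL.
The limit corresponds to 10^(84/10) = 2.512e+08; subtracting the fixed part leaves 1.565e+08 for the shot-blast cabinet, i.e. 81.94 dB SPL.
Required insertion loss = 94 − 81.94 = 12.06 dB.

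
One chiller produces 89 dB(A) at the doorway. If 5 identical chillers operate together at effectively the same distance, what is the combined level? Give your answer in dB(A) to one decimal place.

With 5 equal, uncorrelated contributions the intensity is 5× that of one unit, giving a rise of 10·log₁₀ 5.
L_total = 89 + 10·log₁₀(5) = 89 + 6.990 = 95.99 dB(A).

96.0 dB(A)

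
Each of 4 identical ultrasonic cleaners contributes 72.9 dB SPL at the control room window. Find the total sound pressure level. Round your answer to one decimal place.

78.9 dB SPL

L_total = L₁ + 10·log₁₀ N for N identical incoherent sources.
L_total = 72.9 + 10·log₁₀(4) = 72.9 + 6.021 = 78.92 dB SPL.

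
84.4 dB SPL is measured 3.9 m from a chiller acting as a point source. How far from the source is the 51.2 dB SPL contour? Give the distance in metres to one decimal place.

178.3 m

Point-source spreading drops the level by 20·log₁₀(r₂/r₁); inverting, r₂/r₁ = 10^(ΔL/20).
r₂ = 3.9·10^((84.4−51.2)/20) = 3.9·10^(33.2/20) = 178.26 m.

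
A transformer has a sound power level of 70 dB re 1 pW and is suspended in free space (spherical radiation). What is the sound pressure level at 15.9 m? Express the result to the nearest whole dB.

35 dB

The power spreads over a sphere of area 4π·r², so L_p = L_w − 10·log₁₀(4π·r²).
4π·r² = 3177 m², 10·log₁₀ of that is 35.020 dB.
L_p = 70 − 35.020 = 34.98 dB.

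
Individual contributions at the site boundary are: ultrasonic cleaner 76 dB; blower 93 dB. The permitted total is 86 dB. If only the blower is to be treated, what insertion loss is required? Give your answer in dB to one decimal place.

7.5 dB

Fixed contribution from the other source: Σ 10^(L/10) = 10^(76/10) = 3.981e+07 (76.00 dB).
The limit corresponds to 10^(86/10) = 3.981e+08; subtracting the fixed part leaves 3.583e+08 for the blower, i.e. 85.54 dB.
Required insertion loss = 93 − 85.54 = 7.46 dB.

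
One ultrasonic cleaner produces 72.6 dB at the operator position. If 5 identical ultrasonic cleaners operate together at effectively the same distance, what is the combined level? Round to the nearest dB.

80 dB

N identical incoherent sources raise the level by 10·log₁₀ N.
L_total = 72.6 + 10·log₁₀(5) = 72.6 + 6.990 = 79.59 dB.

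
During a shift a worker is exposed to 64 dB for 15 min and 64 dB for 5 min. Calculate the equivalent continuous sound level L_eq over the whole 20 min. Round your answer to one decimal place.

The energy average is taken in the linear domain: L_eq = 10·log₁₀[(Σ tᵢ·10^(Lᵢ/10))/T], T = 20 min.
Σ tᵢ·10^(Lᵢ/10) = 15·10^(64/10) + 5·10^(64/10) = 5.024e+07.
L_eq = 10·log₁₀(5.024e+07/20) = 64.00 dB.

64.0 dB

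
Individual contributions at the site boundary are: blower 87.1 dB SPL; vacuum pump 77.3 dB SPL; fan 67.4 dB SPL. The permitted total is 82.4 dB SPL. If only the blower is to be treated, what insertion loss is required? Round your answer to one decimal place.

6.5 dB

The untreated sources together contribute 10^(77.3/10) + 10^(67.4/10) = 5.920e+07, i.e. 77.72 dB SPL.
The limit corresponds to 10^(82.4/10) = 1.738e+08; subtracting the fixed part leaves 1.146e+08 for the blower, i.e. 80.59 dB SPL.
Required insertion loss = 87.1 − 80.59 = 6.51 dB.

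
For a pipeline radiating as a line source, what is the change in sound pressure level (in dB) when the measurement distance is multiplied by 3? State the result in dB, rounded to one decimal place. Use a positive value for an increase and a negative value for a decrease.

-4.8 dB

Line-source spreading: ΔL = −10·log₁₀(r₂/r₁).
ΔL = −10·log₁₀(3) = -4.77 dB.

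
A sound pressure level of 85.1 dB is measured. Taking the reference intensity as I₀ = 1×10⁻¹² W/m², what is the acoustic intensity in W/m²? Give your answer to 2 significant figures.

I = I₀·10^(L/10) = 10⁻¹² × 10^(85.1/10) = 10^(-3.490).

0.00032 W/m²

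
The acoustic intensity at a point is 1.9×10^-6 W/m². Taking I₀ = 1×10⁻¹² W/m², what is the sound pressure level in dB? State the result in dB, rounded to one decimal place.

62.8 dB

I/I₀ = 1.9×10^-6/10⁻¹² = 1.9×10^6, and L = 10·log₁₀(I/I₀).
L = 10·(0.2788 + 6) = 62.79 dB.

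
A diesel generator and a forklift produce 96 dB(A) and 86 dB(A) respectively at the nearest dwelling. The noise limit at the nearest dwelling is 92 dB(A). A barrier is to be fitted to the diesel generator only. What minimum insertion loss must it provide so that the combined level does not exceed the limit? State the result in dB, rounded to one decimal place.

5.3 dB

Everything except the diesel generator sums to 10^(86/10) = 3.981e+08 in linear terms, 86.00 dB(A).
To meet 92 dB(A) overall, the treated diesel generator may contribute at most 10^(92/10) − 3.981e+08 = 1.187e+09, i.e. 90.74 dB(A).
So the diesel generator must be reduced from 96 to 90.74 dB(A): IL = 5.26 dB.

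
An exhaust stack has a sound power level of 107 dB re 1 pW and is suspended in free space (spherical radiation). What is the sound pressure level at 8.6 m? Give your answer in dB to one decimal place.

Free-field spherical radiation: L_p = L_w − 10·log₁₀(4π·r²), r = 8.6 m.
4π·r² = 929.4 m², 10·log₁₀ of that is 29.682 dB.
L_p = 107 − 29.682 = 77.32 dB.

77.3 dB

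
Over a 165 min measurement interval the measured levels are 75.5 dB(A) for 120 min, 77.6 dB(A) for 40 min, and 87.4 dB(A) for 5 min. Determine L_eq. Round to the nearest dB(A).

Weight each interval's intensity by its duration and average over T = 165 min:
Σ tᵢ·10^(Lᵢ/10) = 120·10^(75.5/10) + 40·10^(77.6/10) + 5·10^(87.4/10) = 9.307e+09.
L_eq = 10·log₁₀(9.307e+09/165) = 77.51 dB(A).

78 dB(A)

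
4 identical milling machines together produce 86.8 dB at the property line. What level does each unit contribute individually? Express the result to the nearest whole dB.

Dividing the total intensity by 4 lowers the level by 10·log₁₀ 4 = 6.021 dB: L₁ = 86.8 − 6.021.

81 dB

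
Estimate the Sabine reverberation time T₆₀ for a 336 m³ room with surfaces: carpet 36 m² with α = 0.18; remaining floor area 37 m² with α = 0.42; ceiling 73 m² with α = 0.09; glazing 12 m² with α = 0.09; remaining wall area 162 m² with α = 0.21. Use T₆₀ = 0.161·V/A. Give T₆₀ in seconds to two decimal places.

0.85 s

Total absorption A = 36·0.18 + 37·0.42 + 73·0.09 + 12·0.09 + 162·0.21 = 63.69 m² sabins.
T₆₀ = 0.161 × 336 / 63.69 = 0.849 s.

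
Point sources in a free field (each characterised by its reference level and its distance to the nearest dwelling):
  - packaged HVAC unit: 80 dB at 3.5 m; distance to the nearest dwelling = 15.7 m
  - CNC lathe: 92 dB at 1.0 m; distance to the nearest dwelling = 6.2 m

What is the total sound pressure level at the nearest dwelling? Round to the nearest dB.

77 dB

Propagate each source to the receiver with L = L_ref − 20·log₁₀(r/r_ref), then add intensities.
packaged HVAC unit: 80 − 20·log₁₀(15.7/3.5) = 80 − 13.04 = 66.96 dB.
CNC lathe: 92 − 20·log₁₀(6.2/1.0) = 92 − 15.85 = 76.15 dB.
Σ 10^(L/10) = 4.620e+07 → L_total = 10·log₁₀(4.620e+07) = 76.65 dB.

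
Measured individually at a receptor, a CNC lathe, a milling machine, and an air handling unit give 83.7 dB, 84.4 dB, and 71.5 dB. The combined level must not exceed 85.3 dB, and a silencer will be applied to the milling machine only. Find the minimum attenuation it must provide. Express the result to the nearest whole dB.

The untreated sources together contribute 10^(83.7/10) + 10^(71.5/10) = 2.485e+08, i.e. 83.95 dB.
To meet 85.3 dB overall, the treated milling machine may contribute at most 10^(85.3/10) − 2.485e+08 = 9.030e+07, i.e. 79.56 dB.
Required insertion loss = 84.4 − 79.56 = 4.84 dB.

5 dB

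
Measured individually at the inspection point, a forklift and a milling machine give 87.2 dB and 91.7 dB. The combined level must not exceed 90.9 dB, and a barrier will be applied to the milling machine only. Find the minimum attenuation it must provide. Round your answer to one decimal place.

3.2 dB

Fixed contribution from the other source: Σ 10^(L/10) = 10^(87.2/10) = 5.248e+08 (87.20 dB).
To meet 90.9 dB overall, the treated milling machine may contribute at most 10^(90.9/10) − 5.248e+08 = 7.055e+08, i.e. 88.48 dB.
Required insertion loss = 91.7 − 88.48 = 3.22 dB.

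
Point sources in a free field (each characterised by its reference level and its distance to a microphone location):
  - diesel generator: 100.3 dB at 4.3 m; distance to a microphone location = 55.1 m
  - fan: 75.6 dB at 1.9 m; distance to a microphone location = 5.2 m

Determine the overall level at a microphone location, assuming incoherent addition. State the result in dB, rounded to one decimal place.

Apply inverse-square spreading to bring every level to the receiver, then sum 10^(L/10).
diesel generator: 100.3 − 20·log₁₀(55.1/4.3) = 100.3 − 22.15 = 78.15 dB.
fan: 75.6 − 20·log₁₀(5.2/1.9) = 75.6 − 8.74 = 66.86 dB.
Σ 10^(L/10) = 7.011e+07 → L_total = 10·log₁₀(7.011e+07) = 78.46 dB.

78.5 dB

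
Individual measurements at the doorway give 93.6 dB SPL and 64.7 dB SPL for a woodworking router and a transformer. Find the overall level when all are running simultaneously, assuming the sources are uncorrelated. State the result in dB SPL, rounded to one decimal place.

Incoherent sources combine by intensity addition: L_total = 10·log₁₀(Σ 10^(L_i/10)).
Σ 10^(L/10) = 10^(93.6/10) + 10^(64.7/10) = 2.294e+09.
L_total = 10·log₁₀(2.294e+09) = 93.61 dB SPL.

93.6 dB SPL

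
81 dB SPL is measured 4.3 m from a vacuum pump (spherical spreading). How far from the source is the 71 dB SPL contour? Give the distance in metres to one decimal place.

Point-source spreading drops the level by 20·log₁₀(r₂/r₁); inverting, r₂/r₁ = 10^(ΔL/20).
r₂ = 4.3·10^((81−71)/20) = 4.3·10^(10.0/20) = 13.60 m.

13.6 m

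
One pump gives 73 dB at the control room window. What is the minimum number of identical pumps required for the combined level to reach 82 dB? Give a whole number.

8

The shortfall is 82 − 73 = 9.0 dB, and N units add 10·log₁₀ N, so need 10·log₁₀ N ≥ 9.0.
N ≥ 10^(9.0/10) = 7.943, so N = 8.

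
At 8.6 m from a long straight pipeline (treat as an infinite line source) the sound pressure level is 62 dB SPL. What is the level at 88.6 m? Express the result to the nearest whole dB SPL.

Cylindrical spreading from a line source gives a 10·log₁₀(r₂/r₁) drop.
L₂ = 62 − 10·log₁₀(88.6/8.6) = 62 − 10.129 = 51.87 dB SPL.

52 dB SPL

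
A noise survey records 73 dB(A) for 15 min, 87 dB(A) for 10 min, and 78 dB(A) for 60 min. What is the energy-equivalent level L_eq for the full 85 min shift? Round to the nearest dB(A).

The energy average is taken in the linear domain: L_eq = 10·log₁₀[(Σ tᵢ·10^(Lᵢ/10))/T], T = 85 min.
Σ tᵢ·10^(Lᵢ/10) = 15·10^(73/10) + 10·10^(87/10) + 60·10^(78/10) = 9.097e+09.
L_eq = 10·log₁₀(9.097e+09/85) = 80.29 dB(A).

80 dB(A)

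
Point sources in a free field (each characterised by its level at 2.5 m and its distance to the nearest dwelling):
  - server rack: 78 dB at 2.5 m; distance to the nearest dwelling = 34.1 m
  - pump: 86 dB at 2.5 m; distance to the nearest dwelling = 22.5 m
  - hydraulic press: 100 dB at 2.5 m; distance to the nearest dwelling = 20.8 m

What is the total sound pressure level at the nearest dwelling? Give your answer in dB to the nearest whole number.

First find each source's level at the receiver (point-source: −20·log₁₀(r/r_ref)), then combine on an intensity basis.
server rack: 78 − 20·log₁₀(34.1/2.5) = 78 − 22.70 = 55.30 dB.
pump: 86 − 20·log₁₀(22.5/2.5) = 86 − 19.08 = 66.92 dB.
hydraulic press: 100 − 20·log₁₀(20.8/2.5) = 100 − 18.40 = 81.60 dB.
Σ 10^(L/10) = 1.497e+08 → L_total = 10·log₁₀(1.497e+08) = 81.75 dB.

82 dB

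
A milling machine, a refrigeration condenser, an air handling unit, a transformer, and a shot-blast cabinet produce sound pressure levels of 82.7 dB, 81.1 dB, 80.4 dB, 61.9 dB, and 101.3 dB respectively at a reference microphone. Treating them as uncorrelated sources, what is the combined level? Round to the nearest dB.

101 dB

For uncorrelated sources the intensities add, so convert each level to linear form, sum, and take 10·log₁₀ of the total.
Σ 10^(L/10) = 10^(82.7/10) + 10^(81.1/10) + 10^(80.4/10) + 10^(61.9/10) + 10^(101.3/10) = 1.392e+10.
L_total = 10·log₁₀(1.392e+10) = 101.44 dB.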